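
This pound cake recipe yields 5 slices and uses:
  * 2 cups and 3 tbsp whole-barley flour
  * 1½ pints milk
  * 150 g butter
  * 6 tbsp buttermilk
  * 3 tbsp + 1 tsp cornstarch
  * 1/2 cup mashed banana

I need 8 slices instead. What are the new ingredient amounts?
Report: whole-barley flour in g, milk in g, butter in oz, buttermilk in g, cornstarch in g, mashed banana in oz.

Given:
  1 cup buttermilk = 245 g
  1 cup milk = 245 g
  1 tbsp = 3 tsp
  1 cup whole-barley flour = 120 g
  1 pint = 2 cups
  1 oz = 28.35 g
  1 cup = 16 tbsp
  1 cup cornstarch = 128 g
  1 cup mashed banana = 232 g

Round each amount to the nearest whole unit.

Scaling factor: 8/5 = 1.6.
whole-barley flour: (2 cup + 3 tbsp = 2.1875 cup) × 8/5 × 120 g/cup = 420 g
milk: 1.5 pint × 8/5 × 2 cup/pint × 245 g/cup = 1176 g
butter: 150 g × 8/5 ÷ 28.35 g/oz ≈ 8 oz
buttermilk: 6 tbsp × 8/5 ÷ 16 tbsp/cup × 245 g/cup = 147 g
cornstarch: (3 tbsp + 1 tsp = 10/3 tbsp) × 8/5 ÷ 16 tbsp/cup × 128 g/cup ≈ 43 g
mashed banana: 0.5 cup × 8/5 × 232 g/cup ÷ 28.35 g/oz ≈ 7 oz

whole-barley flour: 420 g; milk: 1176 g; butter: 8 oz; buttermilk: 147 g; cornstarch: 43 g; mashed banana: 7 oz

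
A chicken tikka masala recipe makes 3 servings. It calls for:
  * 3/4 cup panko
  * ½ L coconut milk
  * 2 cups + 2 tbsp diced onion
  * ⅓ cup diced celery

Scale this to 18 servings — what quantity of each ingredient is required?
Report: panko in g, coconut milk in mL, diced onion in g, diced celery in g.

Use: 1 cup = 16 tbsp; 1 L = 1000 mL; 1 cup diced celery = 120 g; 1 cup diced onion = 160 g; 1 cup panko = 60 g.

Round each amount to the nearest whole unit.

panko: 270 g; coconut milk: 3000 mL; diced onion: 2040 g; diced celery: 240 g

Scaling factor: 18/3 = 6.
panko: 0.75 cup × 6 × 60 g/cup = 270 g
coconut milk: 0.5 L × 6 × 1000 mL/L = 3000 mL
diced onion: (2 cup + 2 tbsp = 2.125 cup) × 6 × 160 g/cup = 2040 g
diced celery: 1/3 cup × 6 × 120 g/cup = 240 g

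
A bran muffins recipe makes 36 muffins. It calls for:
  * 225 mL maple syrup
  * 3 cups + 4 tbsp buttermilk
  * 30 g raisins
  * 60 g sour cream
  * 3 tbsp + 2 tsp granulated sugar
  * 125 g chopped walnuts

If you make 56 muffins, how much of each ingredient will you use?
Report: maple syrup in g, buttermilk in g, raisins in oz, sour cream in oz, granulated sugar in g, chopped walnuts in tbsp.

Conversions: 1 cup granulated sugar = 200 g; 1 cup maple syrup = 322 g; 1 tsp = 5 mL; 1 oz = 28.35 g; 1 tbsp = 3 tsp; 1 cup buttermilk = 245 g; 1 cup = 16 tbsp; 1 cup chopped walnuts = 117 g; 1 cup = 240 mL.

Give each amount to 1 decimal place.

maple syrup: 469.6 g; buttermilk: 1238.6 g; raisins: 1.6 oz; sour cream: 3.3 oz; granulated sugar: 71.3 g; chopped walnuts: 26.6 tbsp

Scaling factor: 56/36 = 14/9.
maple syrup: 225 mL × 14/9 ÷ 240 mL/cup × 322 g/cup ≈ 469.6 g
buttermilk: (3 cup + 4 tbsp = 3.25 cup) × 14/9 × 245 g/cup ≈ 1238.6 g
raisins: 30 g × 14/9 ÷ 28.35 g/oz ≈ 1.6 oz
sour cream: 60 g × 14/9 ÷ 28.35 g/oz ≈ 3.3 oz
granulated sugar: (3 tbsp + 2 tsp = 11/3 tbsp) × 14/9 ÷ 16 tbsp/cup × 200 g/cup ≈ 71.3 g
chopped walnuts: 125 g × 14/9 ÷ 117 g/cup × 16 tbsp/cup ≈ 26.6 tbsp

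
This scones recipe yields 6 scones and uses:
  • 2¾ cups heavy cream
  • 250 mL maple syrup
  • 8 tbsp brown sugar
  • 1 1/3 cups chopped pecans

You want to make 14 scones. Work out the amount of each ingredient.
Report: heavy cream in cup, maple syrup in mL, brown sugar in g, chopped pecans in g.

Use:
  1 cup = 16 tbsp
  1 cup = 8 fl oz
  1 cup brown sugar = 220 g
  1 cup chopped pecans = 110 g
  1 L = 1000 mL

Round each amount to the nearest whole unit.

Scaling factor: 14/6 = 7/3.
heavy cream: 2.75 cup × 7/3 ≈ 6 cup
maple syrup: 250 mL × 7/3 ≈ 583 mL
brown sugar: 8 tbsp × 7/3 ÷ 16 tbsp/cup × 220 g/cup ≈ 257 g
chopped pecans: 4/3 cup × 7/3 × 110 g/cup ≈ 342 g

heavy cream: 6 cup; maple syrup: 583 mL; brown sugar: 257 g; chopped pecans: 342 g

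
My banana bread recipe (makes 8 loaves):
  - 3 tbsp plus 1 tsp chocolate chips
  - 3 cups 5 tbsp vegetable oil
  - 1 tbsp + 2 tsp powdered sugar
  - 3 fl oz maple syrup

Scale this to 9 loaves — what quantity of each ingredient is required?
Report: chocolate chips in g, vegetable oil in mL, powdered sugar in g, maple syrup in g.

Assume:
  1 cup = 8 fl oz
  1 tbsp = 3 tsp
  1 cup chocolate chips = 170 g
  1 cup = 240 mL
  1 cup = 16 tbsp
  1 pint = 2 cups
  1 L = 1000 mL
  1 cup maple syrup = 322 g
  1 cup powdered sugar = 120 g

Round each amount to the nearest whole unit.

Scaling factor: 9/8 = 1.125.
chocolate chips: (3 tbsp + 1 tsp = 10/3 tbsp) × 9/8 ÷ 16 tbsp/cup × 170 g/cup ≈ 40 g
vegetable oil: (3 cup + 5 tbsp = 3.3125 cup) × 9/8 × 240 mL/cup ≈ 894 mL
powdered sugar: (1 tbsp + 2 tsp = 5/3 tbsp) × 9/8 ÷ 16 tbsp/cup × 120 g/cup ≈ 14 g
maple syrup: 3 fl oz × 9/8 ÷ 8 fl oz/cup × 322 g/cup ≈ 136 g

chocolate chips: 40 g; vegetable oil: 894 mL; powdered sugar: 14 g; maple syrup: 136 g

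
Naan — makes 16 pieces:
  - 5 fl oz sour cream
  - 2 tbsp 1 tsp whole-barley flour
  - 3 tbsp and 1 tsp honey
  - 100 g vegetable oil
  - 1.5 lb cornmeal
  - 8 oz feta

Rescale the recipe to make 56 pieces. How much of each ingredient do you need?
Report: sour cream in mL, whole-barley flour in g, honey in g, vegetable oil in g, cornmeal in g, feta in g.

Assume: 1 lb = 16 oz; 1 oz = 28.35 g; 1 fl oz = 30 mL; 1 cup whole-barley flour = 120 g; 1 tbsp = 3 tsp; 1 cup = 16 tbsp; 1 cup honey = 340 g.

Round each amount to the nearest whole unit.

Scaling factor: 56/16 = 7/2 = 3.5.
sour cream: 5 fl oz × 7/2 × 30 mL/fl oz = 525 mL
whole-barley flour: (2 tbsp + 1 tsp = 7/3 tbsp) × 7/2 ÷ 16 tbsp/cup × 120 g/cup ≈ 61 g
honey: (3 tbsp + 1 tsp = 10/3 tbsp) × 7/2 ÷ 16 tbsp/cup × 340 g/cup ≈ 248 g
vegetable oil: 100 g × 7/2 = 350 g
cornmeal: 1.5 lb × 7/2 × 16 oz/lb × 28.35 g/oz ≈ 2381 g
feta: 8 oz × 7/2 × 28.35 g/oz ≈ 794 g

sour cream: 525 mL; whole-barley flour: 61 g; honey: 248 g; vegetable oil: 350 g; cornmeal: 2381 g; feta: 794 g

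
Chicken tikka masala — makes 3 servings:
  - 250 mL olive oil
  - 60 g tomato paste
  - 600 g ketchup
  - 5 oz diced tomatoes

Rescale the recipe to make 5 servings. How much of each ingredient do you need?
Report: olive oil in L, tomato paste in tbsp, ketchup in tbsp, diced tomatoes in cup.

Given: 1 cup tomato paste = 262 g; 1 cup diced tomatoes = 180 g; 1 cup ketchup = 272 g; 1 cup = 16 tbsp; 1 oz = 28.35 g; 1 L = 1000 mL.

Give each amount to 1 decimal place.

Scaling factor: 5/3.
olive oil: 250 mL × 5/3 ÷ 1000 mL/L ≈ 0.4 L
tomato paste: 60 g × 5/3 ÷ 262 g/cup × 16 tbsp/cup ≈ 6.1 tbsp
ketchup: 600 g × 5/3 ÷ 272 g/cup × 16 tbsp/cup ≈ 58.8 tbsp
diced tomatoes: 5 oz × 5/3 × 28.35 g/oz ÷ 180 g/cup ≈ 1.3 cup

olive oil: 0.4 L; tomato paste: 6.1 tbsp; ketchup: 58.8 tbsp; diced tomatoes: 1.3 cup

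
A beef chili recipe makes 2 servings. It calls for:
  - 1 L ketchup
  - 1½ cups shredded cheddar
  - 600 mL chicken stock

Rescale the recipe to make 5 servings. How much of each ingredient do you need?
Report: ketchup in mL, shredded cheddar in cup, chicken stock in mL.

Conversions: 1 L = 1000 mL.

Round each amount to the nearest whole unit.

Scaling factor: 5/2 = 2.5.
ketchup: 1 L × 5/2 × 1000 mL/L = 2500 mL
shredded cheddar: 1.5 cup × 5/2 ≈ 4 cup
chicken stock: 600 mL × 5/2 = 1500 mL

ketchup: 2500 mL; shredded cheddar: 4 cup; chicken stock: 1500 mL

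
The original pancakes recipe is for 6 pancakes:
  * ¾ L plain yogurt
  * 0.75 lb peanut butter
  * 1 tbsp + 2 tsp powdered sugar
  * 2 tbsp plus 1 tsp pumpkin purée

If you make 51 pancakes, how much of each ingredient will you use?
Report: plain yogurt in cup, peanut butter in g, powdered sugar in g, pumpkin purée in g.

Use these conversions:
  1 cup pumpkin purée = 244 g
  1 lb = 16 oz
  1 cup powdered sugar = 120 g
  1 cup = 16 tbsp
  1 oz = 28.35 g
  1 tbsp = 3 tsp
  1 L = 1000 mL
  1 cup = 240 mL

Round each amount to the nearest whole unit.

Scaling factor: 51/6 = 17/2 = 8.5.
plain yogurt: 0.75 L × 17/2 × 1000 mL/L ÷ 240 mL/cup ≈ 27 cup
peanut butter: 0.75 lb × 17/2 × 16 oz/lb × 28.35 g/oz ≈ 2892 g
powdered sugar: (1 tbsp + 2 tsp = 5/3 tbsp) × 17/2 ÷ 16 tbsp/cup × 120 g/cup ≈ 106 g
pumpkin purée: (2 tbsp + 1 tsp = 7/3 tbsp) × 17/2 ÷ 16 tbsp/cup × 244 g/cup ≈ 302 g

plain yogurt: 27 cup; peanut butter: 2892 g; powdered sugar: 106 g; pumpkin purée: 302 g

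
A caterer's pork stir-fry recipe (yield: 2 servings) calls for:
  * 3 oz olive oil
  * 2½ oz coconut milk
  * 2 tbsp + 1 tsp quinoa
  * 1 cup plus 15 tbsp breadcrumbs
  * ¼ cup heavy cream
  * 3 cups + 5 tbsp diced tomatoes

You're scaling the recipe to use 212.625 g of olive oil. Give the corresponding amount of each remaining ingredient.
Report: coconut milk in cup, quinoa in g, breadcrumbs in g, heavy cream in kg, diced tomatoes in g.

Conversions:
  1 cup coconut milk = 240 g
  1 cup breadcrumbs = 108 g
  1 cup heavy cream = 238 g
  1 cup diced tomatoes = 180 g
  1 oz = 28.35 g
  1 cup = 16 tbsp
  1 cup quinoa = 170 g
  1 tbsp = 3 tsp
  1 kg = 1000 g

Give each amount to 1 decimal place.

coconut milk: 0.7 cup; quinoa: 62.0 g; breadcrumbs: 523.1 g; heavy cream: 0.1 kg; diced tomatoes: 1490.6 g

The original recipe has 85.05 g of olive oil, so the scaling factor is 212.625 ÷ 85.05 = 5/2 = 2.5.
coconut milk: 2.5 oz × 5/2 × 28.35 g/oz ÷ 240 g/cup ≈ 0.7 cup
quinoa: (2 tbsp + 1 tsp = 7/3 tbsp) × 5/2 ÷ 16 tbsp/cup × 170 g/cup ≈ 62.0 g
breadcrumbs: (1 cup + 15 tbsp = 1.9375 cup) × 5/2 × 108 g/cup ≈ 523.1 g
heavy cream: 0.25 cup × 5/2 × 238 g/cup ÷ 1000 g/kg ≈ 0.1 kg
diced tomatoes: (3 cup + 5 tbsp = 3.3125 cup) × 5/2 × 180 g/cup ≈ 1490.6 g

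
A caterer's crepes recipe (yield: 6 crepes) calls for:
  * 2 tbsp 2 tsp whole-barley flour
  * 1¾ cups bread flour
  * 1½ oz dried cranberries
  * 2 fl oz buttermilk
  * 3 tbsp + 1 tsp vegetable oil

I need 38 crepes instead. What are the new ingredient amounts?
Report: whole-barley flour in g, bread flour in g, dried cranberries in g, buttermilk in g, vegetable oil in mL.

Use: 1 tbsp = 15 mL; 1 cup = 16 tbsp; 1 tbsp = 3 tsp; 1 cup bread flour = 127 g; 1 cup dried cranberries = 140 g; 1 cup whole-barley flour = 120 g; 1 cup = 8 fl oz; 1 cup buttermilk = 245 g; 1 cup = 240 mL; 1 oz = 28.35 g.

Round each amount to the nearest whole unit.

Scaling factor: 38/6 = 19/3.
whole-barley flour: (2 tbsp + 2 tsp = 8/3 tbsp) × 19/3 ÷ 16 tbsp/cup × 120 g/cup ≈ 127 g
bread flour: 1.75 cup × 19/3 × 127 g/cup ≈ 1408 g
dried cranberries: 1.5 oz × 19/3 × 28.35 g/oz ≈ 269 g
buttermilk: 2 fl oz × 19/3 ÷ 8 fl oz/cup × 245 g/cup ≈ 388 g
vegetable oil: (3 tbsp + 1 tsp = 10/3 tbsp) × 19/3 × 15 mL/tbsp ≈ 317 mL

whole-barley flour: 127 g; bread flour: 1408 g; dried cranberries: 269 g; buttermilk: 388 g; vegetable oil: 317 mL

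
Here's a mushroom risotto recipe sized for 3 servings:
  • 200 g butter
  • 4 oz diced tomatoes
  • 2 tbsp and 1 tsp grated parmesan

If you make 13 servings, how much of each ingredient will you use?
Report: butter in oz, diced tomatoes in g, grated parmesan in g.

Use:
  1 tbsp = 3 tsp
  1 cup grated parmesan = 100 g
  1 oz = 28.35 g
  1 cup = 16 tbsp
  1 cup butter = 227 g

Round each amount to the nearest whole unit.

butter: 31 oz; diced tomatoes: 491 g; grated parmesan: 63 g

Scaling factor: 13/3.
butter: 200 g × 13/3 ÷ 28.35 g/oz ≈ 31 oz
diced tomatoes: 4 oz × 13/3 × 28.35 g/oz ≈ 491 g
grated parmesan: (2 tbsp + 1 tsp = 7/3 tbsp) × 13/3 ÷ 16 tbsp/cup × 100 g/cup ≈ 63 g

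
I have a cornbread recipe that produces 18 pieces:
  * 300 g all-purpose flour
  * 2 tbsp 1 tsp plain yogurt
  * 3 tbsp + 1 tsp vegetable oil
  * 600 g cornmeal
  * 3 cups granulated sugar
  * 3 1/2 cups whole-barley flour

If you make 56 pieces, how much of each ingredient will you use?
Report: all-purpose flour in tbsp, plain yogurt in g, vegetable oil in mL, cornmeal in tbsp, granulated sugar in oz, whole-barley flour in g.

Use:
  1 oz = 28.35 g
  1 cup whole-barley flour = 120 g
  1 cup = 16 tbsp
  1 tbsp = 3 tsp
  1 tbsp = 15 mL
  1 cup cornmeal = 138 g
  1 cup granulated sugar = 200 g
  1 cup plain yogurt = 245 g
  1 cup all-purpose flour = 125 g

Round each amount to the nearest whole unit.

all-purpose flour: 119 tbsp; plain yogurt: 111 g; vegetable oil: 156 mL; cornmeal: 216 tbsp; granulated sugar: 66 oz; whole-barley flour: 1307 g

Scaling factor: 56/18 = 28/9.
all-purpose flour: 300 g × 28/9 ÷ 125 g/cup × 16 tbsp/cup ≈ 119 tbsp
plain yogurt: (2 tbsp + 1 tsp = 7/3 tbsp) × 28/9 ÷ 16 tbsp/cup × 245 g/cup ≈ 111 g
vegetable oil: (3 tbsp + 1 tsp = 10/3 tbsp) × 28/9 × 15 mL/tbsp ≈ 156 mL
cornmeal: 600 g × 28/9 ÷ 138 g/cup × 16 tbsp/cup ≈ 216 tbsp
granulated sugar: 3 cup × 28/9 × 200 g/cup ÷ 28.35 g/oz ≈ 66 oz
whole-barley flour: 3.5 cup × 28/9 × 120 g/cup ≈ 1307 g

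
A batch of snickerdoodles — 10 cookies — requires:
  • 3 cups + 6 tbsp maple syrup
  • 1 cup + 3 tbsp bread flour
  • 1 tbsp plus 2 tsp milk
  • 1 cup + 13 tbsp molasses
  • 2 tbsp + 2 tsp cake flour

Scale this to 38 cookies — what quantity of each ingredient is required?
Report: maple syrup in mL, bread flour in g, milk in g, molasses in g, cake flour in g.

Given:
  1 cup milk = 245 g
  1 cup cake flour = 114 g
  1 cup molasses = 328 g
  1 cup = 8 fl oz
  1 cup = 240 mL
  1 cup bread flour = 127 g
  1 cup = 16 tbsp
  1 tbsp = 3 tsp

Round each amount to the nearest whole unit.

Scaling factor: 38/10 = 19/5 = 3.8.
maple syrup: (3 cup + 6 tbsp = 3.375 cup) × 19/5 × 240 mL/cup = 3078 mL
bread flour: (1 cup + 3 tbsp = 1.1875 cup) × 19/5 × 127 g/cup ≈ 573 g
milk: (1 tbsp + 2 tsp = 5/3 tbsp) × 19/5 ÷ 16 tbsp/cup × 245 g/cup ≈ 97 g
molasses: (1 cup + 13 tbsp = 1.8125 cup) × 19/5 × 328 g/cup ≈ 2259 g
cake flour: (2 tbsp + 2 tsp = 8/3 tbsp) × 19/5 ÷ 16 tbsp/cup × 114 g/cup ≈ 72 g

maple syrup: 3078 mL; bread flour: 573 g; milk: 97 g; molasses: 2259 g; cake flour: 72 g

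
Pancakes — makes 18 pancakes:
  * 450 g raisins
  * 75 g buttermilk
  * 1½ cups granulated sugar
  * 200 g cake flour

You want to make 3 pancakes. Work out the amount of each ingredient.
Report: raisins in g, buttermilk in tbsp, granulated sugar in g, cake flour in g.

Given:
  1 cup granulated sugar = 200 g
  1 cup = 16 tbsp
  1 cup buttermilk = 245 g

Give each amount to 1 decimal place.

Scaling factor: 3/18 = 1/6.
raisins: 450 g × 1/6 = 75.0 g
buttermilk: 75 g × 1/6 ÷ 245 g/cup × 16 tbsp/cup ≈ 0.8 tbsp
granulated sugar: 1.5 cup × 1/6 × 200 g/cup = 50.0 g
cake flour: 200 g × 1/6 ≈ 33.3 g

raisins: 75.0 g; buttermilk: 0.8 tbsp; granulated sugar: 50.0 g; cake flour: 33.3 g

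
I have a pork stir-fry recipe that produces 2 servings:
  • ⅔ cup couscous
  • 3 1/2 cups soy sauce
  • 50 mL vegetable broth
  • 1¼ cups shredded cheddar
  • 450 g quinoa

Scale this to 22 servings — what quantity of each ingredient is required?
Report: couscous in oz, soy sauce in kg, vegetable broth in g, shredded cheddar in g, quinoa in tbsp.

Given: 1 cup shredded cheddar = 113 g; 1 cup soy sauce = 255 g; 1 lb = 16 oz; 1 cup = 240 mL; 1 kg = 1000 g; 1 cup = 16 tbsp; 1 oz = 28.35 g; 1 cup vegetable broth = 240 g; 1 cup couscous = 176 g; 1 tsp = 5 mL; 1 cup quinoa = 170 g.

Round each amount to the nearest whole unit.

couscous: 46 oz; soy sauce: 10 kg; vegetable broth: 550 g; shredded cheddar: 1554 g; quinoa: 466 tbsp

Scaling factor: 22/2 = 11.
couscous: 2/3 cup × 11 × 176 g/cup ÷ 28.35 g/oz ≈ 46 oz
soy sauce: 3.5 cup × 11 × 255 g/cup ÷ 1000 g/kg ≈ 10 kg
vegetable broth: 50 mL × 11 ÷ 240 mL/cup × 240 g/cup = 550 g
shredded cheddar: 1.25 cup × 11 × 113 g/cup ≈ 1554 g
quinoa: 450 g × 11 ÷ 170 g/cup × 16 tbsp/cup ≈ 466 tbsp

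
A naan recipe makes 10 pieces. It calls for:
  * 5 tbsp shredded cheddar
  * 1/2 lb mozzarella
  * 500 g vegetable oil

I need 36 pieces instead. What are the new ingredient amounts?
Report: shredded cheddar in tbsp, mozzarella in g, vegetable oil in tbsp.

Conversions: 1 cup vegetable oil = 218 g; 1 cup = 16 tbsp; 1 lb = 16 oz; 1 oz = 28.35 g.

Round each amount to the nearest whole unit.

Scaling factor: 36/10 = 18/5 = 3.6.
shredded cheddar: 5 tbsp × 18/5 = 18 tbsp
mozzarella: 0.5 lb × 18/5 × 16 oz/lb × 28.35 g/oz ≈ 816 g
vegetable oil: 500 g × 18/5 ÷ 218 g/cup × 16 tbsp/cup ≈ 132 tbsp

shredded cheddar: 18 tbsp; mozzarella: 816 g; vegetable oil: 132 tbsp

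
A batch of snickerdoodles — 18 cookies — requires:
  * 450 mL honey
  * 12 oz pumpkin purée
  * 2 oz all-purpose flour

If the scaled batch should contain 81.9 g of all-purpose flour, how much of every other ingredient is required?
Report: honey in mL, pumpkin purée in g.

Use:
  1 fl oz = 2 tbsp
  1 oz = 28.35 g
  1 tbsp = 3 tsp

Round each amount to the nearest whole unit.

honey: 650 mL; pumpkin purée: 491 g

The original recipe has 56.7 g of all-purpose flour, so the scaling factor is 81.9 ÷ 56.7 = 13/9.
honey: 450 mL × 13/9 = 650 mL
pumpkin purée: 12 oz × 13/9 × 28.35 g/oz ≈ 491 g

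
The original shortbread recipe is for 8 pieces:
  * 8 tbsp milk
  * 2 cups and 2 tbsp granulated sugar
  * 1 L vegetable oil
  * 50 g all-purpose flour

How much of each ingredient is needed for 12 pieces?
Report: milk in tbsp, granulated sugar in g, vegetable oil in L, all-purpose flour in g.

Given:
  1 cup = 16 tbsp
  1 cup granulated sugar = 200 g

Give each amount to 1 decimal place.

milk: 12.0 tbsp; granulated sugar: 637.5 g; vegetable oil: 1.5 L; all-purpose flour: 75.0 g

Scaling factor: 12/8 = 3/2 = 1.5.
milk: 8 tbsp × 3/2 = 12.0 tbsp
granulated sugar: (2 cup + 2 tbsp = 2.125 cup) × 3/2 × 200 g/cup = 637.5 g
vegetable oil: 1 L × 3/2 = 1.5 L
all-purpose flour: 50 g × 3/2 = 75.0 g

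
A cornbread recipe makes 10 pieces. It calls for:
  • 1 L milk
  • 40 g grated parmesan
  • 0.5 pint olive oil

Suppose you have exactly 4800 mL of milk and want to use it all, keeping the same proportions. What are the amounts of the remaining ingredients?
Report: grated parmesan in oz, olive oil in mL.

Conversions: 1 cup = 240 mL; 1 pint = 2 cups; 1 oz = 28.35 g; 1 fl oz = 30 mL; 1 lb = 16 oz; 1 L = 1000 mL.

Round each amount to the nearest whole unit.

grated parmesan: 7 oz; olive oil: 1152 mL

The original recipe has 1000 mL of milk, so the scaling factor is 4800 ÷ 1000 = 24/5 = 4.8.
grated parmesan: 40 g × 24/5 ÷ 28.35 g/oz ≈ 7 oz
olive oil: 0.5 pint × 24/5 × 2 cup/pint × 240 mL/cup = 1152 mL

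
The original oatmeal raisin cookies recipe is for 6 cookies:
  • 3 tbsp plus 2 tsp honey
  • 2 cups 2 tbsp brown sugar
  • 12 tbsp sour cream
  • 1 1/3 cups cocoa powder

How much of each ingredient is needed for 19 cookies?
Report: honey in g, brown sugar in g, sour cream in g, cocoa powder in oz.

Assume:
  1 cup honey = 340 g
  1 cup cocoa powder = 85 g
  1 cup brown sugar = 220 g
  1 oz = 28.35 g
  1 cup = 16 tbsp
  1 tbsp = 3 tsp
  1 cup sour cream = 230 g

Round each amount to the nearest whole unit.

Scaling factor: 19/6.
honey: (3 tbsp + 2 tsp = 11/3 tbsp) × 19/6 ÷ 16 tbsp/cup × 340 g/cup ≈ 247 g
brown sugar: (2 cup + 2 tbsp = 2.125 cup) × 19/6 × 220 g/cup ≈ 1480 g
sour cream: 12 tbsp × 19/6 ÷ 16 tbsp/cup × 230 g/cup ≈ 546 g
cocoa powder: 4/3 cup × 19/6 × 85 g/cup ÷ 28.35 g/oz ≈ 13 oz

honey: 247 g; brown sugar: 1480 g; sour cream: 546 g; cocoa powder: 13 oz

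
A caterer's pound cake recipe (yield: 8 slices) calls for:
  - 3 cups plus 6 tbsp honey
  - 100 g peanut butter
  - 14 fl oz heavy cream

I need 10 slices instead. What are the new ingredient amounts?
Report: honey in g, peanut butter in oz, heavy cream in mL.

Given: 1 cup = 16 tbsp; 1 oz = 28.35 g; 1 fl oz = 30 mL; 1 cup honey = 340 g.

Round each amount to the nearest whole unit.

Scaling factor: 10/8 = 5/4 = 1.25.
honey: (3 cup + 6 tbsp = 3.375 cup) × 5/4 × 340 g/cup ≈ 1434 g
peanut butter: 100 g × 5/4 ÷ 28.35 g/oz ≈ 4 oz
heavy cream: 14 fl oz × 5/4 × 30 mL/fl oz = 525 mL

honey: 1434 g; peanut butter: 4 oz; heavy cream: 525 mL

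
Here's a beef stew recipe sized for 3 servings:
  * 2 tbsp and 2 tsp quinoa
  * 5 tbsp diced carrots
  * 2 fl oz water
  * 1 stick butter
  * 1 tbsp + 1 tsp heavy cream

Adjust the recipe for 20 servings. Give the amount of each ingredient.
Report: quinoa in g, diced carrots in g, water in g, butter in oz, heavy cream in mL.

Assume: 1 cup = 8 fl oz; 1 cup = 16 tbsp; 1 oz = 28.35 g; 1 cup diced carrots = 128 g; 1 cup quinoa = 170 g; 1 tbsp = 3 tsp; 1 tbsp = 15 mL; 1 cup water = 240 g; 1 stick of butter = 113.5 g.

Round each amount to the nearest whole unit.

quinoa: 189 g; diced carrots: 267 g; water: 400 g; butter: 27 oz; heavy cream: 133 mL

Scaling factor: 20/3.
quinoa: (2 tbsp + 2 tsp = 8/3 tbsp) × 20/3 ÷ 16 tbsp/cup × 170 g/cup ≈ 189 g
diced carrots: 5 tbsp × 20/3 ÷ 16 tbsp/cup × 128 g/cup ≈ 267 g
water: 2 fl oz × 20/3 ÷ 8 fl oz/cup × 240 g/cup = 400 g
butter: 1 stick × 20/3 × 113.5 g/stick ÷ 28.35 g/oz ≈ 27 oz
heavy cream: (1 tbsp + 1 tsp = 4/3 tbsp) × 20/3 × 15 mL/tbsp ≈ 133 mL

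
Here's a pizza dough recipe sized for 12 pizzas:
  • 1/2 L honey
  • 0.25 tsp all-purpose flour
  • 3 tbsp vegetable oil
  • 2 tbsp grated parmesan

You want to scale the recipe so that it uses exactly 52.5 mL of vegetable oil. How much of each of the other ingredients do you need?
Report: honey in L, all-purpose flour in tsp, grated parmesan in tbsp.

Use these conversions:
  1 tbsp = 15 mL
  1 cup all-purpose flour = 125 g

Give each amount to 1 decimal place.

honey: 0.6 L; all-purpose flour: 0.3 tsp; grated parmesan: 2.3 tbsp

The original recipe has 45 mL of vegetable oil, so the scaling factor is 52.5 ÷ 45 = 7/6.
honey: 0.5 L × 7/6 ≈ 0.6 L
all-purpose flour: 0.25 tsp × 7/6 ≈ 0.3 tsp
grated parmesan: 2 tbsp × 7/6 ≈ 2.3 tbsp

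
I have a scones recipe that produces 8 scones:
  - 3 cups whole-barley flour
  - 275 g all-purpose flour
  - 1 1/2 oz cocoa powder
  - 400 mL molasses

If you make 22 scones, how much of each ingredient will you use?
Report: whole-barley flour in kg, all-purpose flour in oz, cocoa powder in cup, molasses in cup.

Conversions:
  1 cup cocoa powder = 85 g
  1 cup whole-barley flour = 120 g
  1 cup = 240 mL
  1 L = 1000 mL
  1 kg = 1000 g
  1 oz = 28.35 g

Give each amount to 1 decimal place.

whole-barley flour: 1.0 kg; all-purpose flour: 26.7 oz; cocoa powder: 1.4 cup; molasses: 4.6 cup

Scaling factor: 22/8 = 11/4 = 2.75.
whole-barley flour: 3 cup × 11/4 × 120 g/cup ÷ 1000 g/kg ≈ 1.0 kg
all-purpose flour: 275 g × 11/4 ÷ 28.35 g/oz ≈ 26.7 oz
cocoa powder: 1.5 oz × 11/4 × 28.35 g/oz ÷ 85 g/cup ≈ 1.4 cup
molasses: 400 mL × 11/4 ÷ 240 mL/cup ≈ 4.6 cup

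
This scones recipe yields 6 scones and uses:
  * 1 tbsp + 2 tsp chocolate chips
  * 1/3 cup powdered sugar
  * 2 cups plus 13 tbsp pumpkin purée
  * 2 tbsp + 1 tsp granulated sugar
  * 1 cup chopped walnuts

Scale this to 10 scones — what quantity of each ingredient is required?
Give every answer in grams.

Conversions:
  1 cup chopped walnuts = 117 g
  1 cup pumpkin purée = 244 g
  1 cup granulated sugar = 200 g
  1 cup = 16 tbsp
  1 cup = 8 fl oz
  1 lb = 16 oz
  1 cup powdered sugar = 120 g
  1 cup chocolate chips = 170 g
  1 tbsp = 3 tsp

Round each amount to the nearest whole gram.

Scaling factor: 10/6 = 5/3.
chocolate chips: (1 tbsp + 2 tsp = 5/3 tbsp) × 5/3 ÷ 16 tbsp/cup × 170 g/cup ≈ 30 g
powdered sugar: 1/3 cup × 5/3 × 120 g/cup ≈ 67 g
pumpkin purée: (2 cup + 13 tbsp = 2.8125 cup) × 5/3 × 244 g/cup ≈ 1144 g
granulated sugar: (2 tbsp + 1 tsp = 7/3 tbsp) × 5/3 ÷ 16 tbsp/cup × 200 g/cup ≈ 49 g
chopped walnuts: 1 cup × 5/3 × 117 g/cup = 195 g

chocolate chips: 30 g; powdered sugar: 67 g; pumpkin purée: 1144 g; granulated sugar: 49 g; chopped walnuts: 195 g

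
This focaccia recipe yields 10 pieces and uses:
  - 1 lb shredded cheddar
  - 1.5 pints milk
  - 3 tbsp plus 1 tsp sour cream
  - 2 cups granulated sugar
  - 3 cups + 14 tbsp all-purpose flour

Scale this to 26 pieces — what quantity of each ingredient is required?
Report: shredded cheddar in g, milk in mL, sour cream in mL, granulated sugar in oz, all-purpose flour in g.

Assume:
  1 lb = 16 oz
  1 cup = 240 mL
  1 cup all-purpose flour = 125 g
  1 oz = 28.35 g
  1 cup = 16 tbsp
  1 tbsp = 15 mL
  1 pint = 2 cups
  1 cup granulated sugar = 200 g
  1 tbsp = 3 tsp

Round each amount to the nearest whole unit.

Scaling factor: 26/10 = 13/5 = 2.6.
shredded cheddar: 1 lb × 13/5 × 16 oz/lb × 28.35 g/oz ≈ 1179 g
milk: 1.5 pint × 13/5 × 2 cup/pint × 240 mL/cup = 1872 mL
sour cream: (3 tbsp + 1 tsp = 10/3 tbsp) × 13/5 × 15 mL/tbsp = 130 mL
granulated sugar: 2 cup × 13/5 × 200 g/cup ÷ 28.35 g/oz ≈ 37 oz
all-purpose flour: (3 cup + 14 tbsp = 3.875 cup) × 13/5 × 125 g/cup ≈ 1259 g

shredded cheddar: 1179 g; milk: 1872 mL; sour cream: 130 mL; granulated sugar: 37 oz; all-purpose flour: 1259 g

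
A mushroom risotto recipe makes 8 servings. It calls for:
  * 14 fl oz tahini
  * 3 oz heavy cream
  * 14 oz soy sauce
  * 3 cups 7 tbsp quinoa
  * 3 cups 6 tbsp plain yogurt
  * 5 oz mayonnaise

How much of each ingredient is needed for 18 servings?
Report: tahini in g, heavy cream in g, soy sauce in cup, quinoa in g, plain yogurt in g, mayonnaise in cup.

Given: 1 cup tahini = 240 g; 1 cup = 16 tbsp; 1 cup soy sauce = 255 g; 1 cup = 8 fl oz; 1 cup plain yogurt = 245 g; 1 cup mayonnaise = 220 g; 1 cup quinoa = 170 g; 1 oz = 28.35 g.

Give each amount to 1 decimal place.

tahini: 945.0 g; heavy cream: 191.4 g; soy sauce: 3.5 cup; quinoa: 1314.8 g; plain yogurt: 1860.5 g; mayonnaise: 1.4 cup

Scaling factor: 18/8 = 9/4 = 2.25.
tahini: 14 fl oz × 9/4 ÷ 8 fl oz/cup × 240 g/cup = 945.0 g
heavy cream: 3 oz × 9/4 × 28.35 g/oz ≈ 191.4 g
soy sauce: 14 oz × 9/4 × 28.35 g/oz ÷ 255 g/cup ≈ 3.5 cup
quinoa: (3 cup + 7 tbsp = 3.4375 cup) × 9/4 × 170 g/cup ≈ 1314.8 g
plain yogurt: (3 cup + 6 tbsp = 3.375 cup) × 9/4 × 245 g/cup ≈ 1860.5 g
mayonnaise: 5 oz × 9/4 × 28.35 g/oz ÷ 220 g/cup ≈ 1.4 cup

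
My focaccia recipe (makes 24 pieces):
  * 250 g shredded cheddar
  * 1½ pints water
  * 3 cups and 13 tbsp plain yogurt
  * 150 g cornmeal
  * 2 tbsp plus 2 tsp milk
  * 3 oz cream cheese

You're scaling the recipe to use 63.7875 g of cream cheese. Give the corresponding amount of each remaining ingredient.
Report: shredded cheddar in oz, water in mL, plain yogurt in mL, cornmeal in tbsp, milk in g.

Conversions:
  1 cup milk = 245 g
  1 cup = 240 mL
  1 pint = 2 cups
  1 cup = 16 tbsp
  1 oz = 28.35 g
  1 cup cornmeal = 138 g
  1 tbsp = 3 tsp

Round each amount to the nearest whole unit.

The original recipe has 85.05 g of cream cheese, so the scaling factor is 63.7875 ÷ 85.05 = 3/4 = 0.75.
shredded cheddar: 250 g × 3/4 ÷ 28.35 g/oz ≈ 7 oz
water: 1.5 pint × 3/4 × 2 cup/pint × 240 mL/cup = 540 mL
plain yogurt: (3 cup + 13 tbsp = 3.8125 cup) × 3/4 × 240 mL/cup ≈ 686 mL
cornmeal: 150 g × 3/4 ÷ 138 g/cup × 16 tbsp/cup ≈ 13 tbsp
milk: (2 tbsp + 2 tsp = 8/3 tbsp) × 3/4 ÷ 16 tbsp/cup × 245 g/cup ≈ 31 g

shredded cheddar: 7 oz; water: 540 mL; plain yogurt: 686 mL; cornmeal: 13 tbsp; milk: 31 g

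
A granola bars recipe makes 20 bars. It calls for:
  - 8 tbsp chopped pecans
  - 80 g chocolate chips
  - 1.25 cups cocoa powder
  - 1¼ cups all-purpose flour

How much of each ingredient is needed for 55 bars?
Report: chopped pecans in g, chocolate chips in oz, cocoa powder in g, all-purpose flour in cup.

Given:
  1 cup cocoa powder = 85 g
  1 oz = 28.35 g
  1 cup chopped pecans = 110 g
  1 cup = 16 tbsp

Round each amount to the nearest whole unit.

chopped pecans: 151 g; chocolate chips: 8 oz; cocoa powder: 292 g; all-purpose flour: 3 cup

Scaling factor: 55/20 = 11/4 = 2.75.
chopped pecans: 8 tbsp × 11/4 ÷ 16 tbsp/cup × 110 g/cup ≈ 151 g
chocolate chips: 80 g × 11/4 ÷ 28.35 g/oz ≈ 8 oz
cocoa powder: 1.25 cup × 11/4 × 85 g/cup ≈ 292 g
all-purpose flour: 1.25 cup × 11/4 ≈ 3 cup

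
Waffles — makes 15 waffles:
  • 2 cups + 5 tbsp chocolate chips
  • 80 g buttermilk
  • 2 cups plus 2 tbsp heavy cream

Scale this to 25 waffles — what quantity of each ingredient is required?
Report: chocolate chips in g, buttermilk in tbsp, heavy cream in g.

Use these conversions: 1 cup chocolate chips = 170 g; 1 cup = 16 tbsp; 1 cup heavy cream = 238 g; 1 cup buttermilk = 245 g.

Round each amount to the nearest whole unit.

Scaling factor: 25/15 = 5/3.
chocolate chips: (2 cup + 5 tbsp = 2.3125 cup) × 5/3 × 170 g/cup ≈ 655 g
buttermilk: 80 g × 5/3 ÷ 245 g/cup × 16 tbsp/cup ≈ 9 tbsp
heavy cream: (2 cup + 2 tbsp = 2.125 cup) × 5/3 × 238 g/cup ≈ 843 g

chocolate chips: 655 g; buttermilk: 9 tbsp; heavy cream: 843 g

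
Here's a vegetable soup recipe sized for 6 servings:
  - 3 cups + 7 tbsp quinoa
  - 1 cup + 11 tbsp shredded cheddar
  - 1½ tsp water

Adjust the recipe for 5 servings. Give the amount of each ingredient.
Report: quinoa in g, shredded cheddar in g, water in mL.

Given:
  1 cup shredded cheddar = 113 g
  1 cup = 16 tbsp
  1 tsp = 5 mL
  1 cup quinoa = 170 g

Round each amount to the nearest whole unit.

Scaling factor: 5/6.
quinoa: (3 cup + 7 tbsp = 3.4375 cup) × 5/6 × 170 g/cup ≈ 487 g
shredded cheddar: (1 cup + 11 tbsp = 1.6875 cup) × 5/6 × 113 g/cup ≈ 159 g
water: 1.5 tsp × 5/6 × 5 mL/tsp ≈ 6 mL

quinoa: 487 g; shredded cheddar: 159 g; water: 6 mL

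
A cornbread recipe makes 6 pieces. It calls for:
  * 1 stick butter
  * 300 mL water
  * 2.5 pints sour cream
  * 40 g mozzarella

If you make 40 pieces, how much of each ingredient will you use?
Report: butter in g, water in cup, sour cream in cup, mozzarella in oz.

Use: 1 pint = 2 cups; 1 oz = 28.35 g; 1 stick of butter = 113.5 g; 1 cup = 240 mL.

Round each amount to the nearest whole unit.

Scaling factor: 40/6 = 20/3.
butter: 1 stick × 20/3 × 113.5 g/stick ≈ 757 g
water: 300 mL × 20/3 ÷ 240 mL/cup ≈ 8 cup
sour cream: 2.5 pint × 20/3 × 2 cup/pint ≈ 33 cup
mozzarella: 40 g × 20/3 ÷ 28.35 g/oz ≈ 9 oz

butter: 757 g; water: 8 cup; sour cream: 33 cup; mozzarella: 9 oz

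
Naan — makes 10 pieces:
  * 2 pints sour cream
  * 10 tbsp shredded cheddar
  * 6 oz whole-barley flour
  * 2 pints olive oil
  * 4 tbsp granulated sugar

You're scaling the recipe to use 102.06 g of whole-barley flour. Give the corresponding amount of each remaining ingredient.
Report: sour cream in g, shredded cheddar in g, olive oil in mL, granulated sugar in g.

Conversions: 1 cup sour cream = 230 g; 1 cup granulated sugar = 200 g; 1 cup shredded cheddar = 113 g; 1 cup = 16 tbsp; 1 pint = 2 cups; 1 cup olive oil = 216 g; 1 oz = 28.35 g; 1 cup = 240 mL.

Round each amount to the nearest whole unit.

The original recipe has 170.1 g of whole-barley flour, so the scaling factor is 102.06 ÷ 170.1 = 3/5 = 0.6.
sour cream: 2 pint × 3/5 × 2 cup/pint × 230 g/cup = 552 g
shredded cheddar: 10 tbsp × 3/5 ÷ 16 tbsp/cup × 113 g/cup ≈ 42 g
olive oil: 2 pint × 3/5 × 2 cup/pint × 240 mL/cup = 576 mL
granulated sugar: 4 tbsp × 3/5 ÷ 16 tbsp/cup × 200 g/cup = 30 g

sour cream: 552 g; shredded cheddar: 42 g; olive oil: 576 mL; granulated sugar: 30 g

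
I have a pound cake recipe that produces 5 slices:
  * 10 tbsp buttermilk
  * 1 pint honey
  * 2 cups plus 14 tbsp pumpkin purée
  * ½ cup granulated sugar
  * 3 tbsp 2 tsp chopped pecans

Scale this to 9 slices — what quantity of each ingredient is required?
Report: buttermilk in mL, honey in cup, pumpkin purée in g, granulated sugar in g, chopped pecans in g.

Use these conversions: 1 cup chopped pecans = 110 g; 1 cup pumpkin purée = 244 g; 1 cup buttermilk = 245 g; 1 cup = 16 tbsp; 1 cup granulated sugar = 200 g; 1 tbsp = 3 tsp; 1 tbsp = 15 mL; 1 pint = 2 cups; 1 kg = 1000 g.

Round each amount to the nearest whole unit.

buttermilk: 270 mL; honey: 4 cup; pumpkin purée: 1263 g; granulated sugar: 180 g; chopped pecans: 45 g

Scaling factor: 9/5 = 1.8.
buttermilk: 10 tbsp × 9/5 × 15 mL/tbsp = 270 mL
honey: 1 pint × 9/5 × 2 cup/pint ≈ 4 cup
pumpkin purée: (2 cup + 14 tbsp = 2.875 cup) × 9/5 × 244 g/cup ≈ 1263 g
granulated sugar: 0.5 cup × 9/5 × 200 g/cup = 180 g
chopped pecans: (3 tbsp + 2 tsp = 11/3 tbsp) × 9/5 ÷ 16 tbsp/cup × 110 g/cup ≈ 45 g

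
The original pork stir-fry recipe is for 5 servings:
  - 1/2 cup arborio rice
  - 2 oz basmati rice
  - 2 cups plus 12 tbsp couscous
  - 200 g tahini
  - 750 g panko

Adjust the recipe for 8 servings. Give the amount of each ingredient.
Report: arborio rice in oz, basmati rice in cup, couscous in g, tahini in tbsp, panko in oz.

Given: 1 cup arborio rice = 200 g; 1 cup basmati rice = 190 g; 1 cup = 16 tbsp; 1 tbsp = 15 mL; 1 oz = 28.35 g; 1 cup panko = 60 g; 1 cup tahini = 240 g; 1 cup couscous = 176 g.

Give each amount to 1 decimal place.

Scaling factor: 8/5 = 1.6.
arborio rice: 0.5 cup × 8/5 × 200 g/cup ÷ 28.35 g/oz ≈ 5.6 oz
basmati rice: 2 oz × 8/5 × 28.35 g/oz ÷ 190 g/cup ≈ 0.5 cup
couscous: (2 cup + 12 tbsp = 2.75 cup) × 8/5 × 176 g/cup = 774.4 g
tahini: 200 g × 8/5 ÷ 240 g/cup × 16 tbsp/cup ≈ 21.3 tbsp
panko: 750 g × 8/5 ÷ 28.35 g/oz ≈ 42.3 oz

arborio rice: 5.6 oz; basmati rice: 0.5 cup; couscous: 774.4 g; tahini: 21.3 tbsp; panko: 42.3 oz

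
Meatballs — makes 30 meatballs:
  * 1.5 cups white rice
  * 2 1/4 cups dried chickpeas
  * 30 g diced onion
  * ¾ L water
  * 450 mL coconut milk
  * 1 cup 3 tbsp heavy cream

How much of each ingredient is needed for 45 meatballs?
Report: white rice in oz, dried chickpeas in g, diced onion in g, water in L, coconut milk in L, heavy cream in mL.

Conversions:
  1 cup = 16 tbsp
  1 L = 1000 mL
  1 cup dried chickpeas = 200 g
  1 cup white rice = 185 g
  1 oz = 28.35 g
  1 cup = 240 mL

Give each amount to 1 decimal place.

Scaling factor: 45/30 = 3/2 = 1.5.
white rice: 1.5 cup × 3/2 × 185 g/cup ÷ 28.35 g/oz ≈ 14.7 oz
dried chickpeas: 2.25 cup × 3/2 × 200 g/cup = 675.0 g
diced onion: 30 g × 3/2 = 45.0 g
water: 0.75 L × 3/2 ≈ 1.1 L
coconut milk: 450 mL × 3/2 ÷ 1000 mL/L ≈ 0.7 L
heavy cream: (1 cup + 3 tbsp = 1.1875 cup) × 3/2 × 240 mL/cup = 427.5 mL

white rice: 14.7 oz; dried chickpeas: 675.0 g; diced onion: 45.0 g; water: 1.1 L; coconut milk: 0.7 L; heavy cream: 427.5 mL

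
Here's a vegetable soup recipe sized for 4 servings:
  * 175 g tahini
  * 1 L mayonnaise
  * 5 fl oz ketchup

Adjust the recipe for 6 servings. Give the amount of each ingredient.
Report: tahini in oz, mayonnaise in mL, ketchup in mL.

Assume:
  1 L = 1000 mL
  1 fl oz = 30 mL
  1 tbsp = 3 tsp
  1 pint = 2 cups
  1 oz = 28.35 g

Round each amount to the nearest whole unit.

tahini: 9 oz; mayonnaise: 1500 mL; ketchup: 225 mL

Scaling factor: 6/4 = 3/2 = 1.5.
tahini: 175 g × 3/2 ÷ 28.35 g/oz ≈ 9 oz
mayonnaise: 1 L × 3/2 × 1000 mL/L = 1500 mL
ketchup: 5 fl oz × 3/2 × 30 mL/fl oz = 225 mL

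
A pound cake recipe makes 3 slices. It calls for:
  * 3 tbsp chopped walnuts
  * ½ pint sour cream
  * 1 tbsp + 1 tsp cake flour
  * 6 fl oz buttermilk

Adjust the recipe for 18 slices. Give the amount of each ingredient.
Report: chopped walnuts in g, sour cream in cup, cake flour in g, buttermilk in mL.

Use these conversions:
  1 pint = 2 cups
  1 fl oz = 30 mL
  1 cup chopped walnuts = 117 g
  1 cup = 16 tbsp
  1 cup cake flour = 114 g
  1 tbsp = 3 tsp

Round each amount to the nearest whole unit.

chopped walnuts: 132 g; sour cream: 6 cup; cake flour: 57 g; buttermilk: 1080 mL

Scaling factor: 18/3 = 6.
chopped walnuts: 3 tbsp × 6 ÷ 16 tbsp/cup × 117 g/cup ≈ 132 g
sour cream: 0.5 pint × 6 × 2 cup/pint = 6 cup
cake flour: (1 tbsp + 1 tsp = 4/3 tbsp) × 6 ÷ 16 tbsp/cup × 114 g/cup = 57 g
buttermilk: 6 fl oz × 6 × 30 mL/fl oz = 1080 mL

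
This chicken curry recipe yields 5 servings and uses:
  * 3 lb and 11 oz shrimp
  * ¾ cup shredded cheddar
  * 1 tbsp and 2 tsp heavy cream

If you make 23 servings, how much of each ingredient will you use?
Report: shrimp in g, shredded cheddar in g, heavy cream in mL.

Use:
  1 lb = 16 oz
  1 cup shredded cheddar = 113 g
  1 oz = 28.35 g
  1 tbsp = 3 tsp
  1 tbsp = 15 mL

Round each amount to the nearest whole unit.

Scaling factor: 23/5 = 4.6.
shrimp: (3 lb + 11 oz = 3.6875 lb) × 23/5 × 16 oz/lb × 28.35 g/oz ≈ 7694 g
shredded cheddar: 0.75 cup × 23/5 × 113 g/cup ≈ 390 g
heavy cream: (1 tbsp + 2 tsp = 5/3 tbsp) × 23/5 × 15 mL/tbsp = 115 mL

shrimp: 7694 g; shredded cheddar: 390 g; heavy cream: 115 mL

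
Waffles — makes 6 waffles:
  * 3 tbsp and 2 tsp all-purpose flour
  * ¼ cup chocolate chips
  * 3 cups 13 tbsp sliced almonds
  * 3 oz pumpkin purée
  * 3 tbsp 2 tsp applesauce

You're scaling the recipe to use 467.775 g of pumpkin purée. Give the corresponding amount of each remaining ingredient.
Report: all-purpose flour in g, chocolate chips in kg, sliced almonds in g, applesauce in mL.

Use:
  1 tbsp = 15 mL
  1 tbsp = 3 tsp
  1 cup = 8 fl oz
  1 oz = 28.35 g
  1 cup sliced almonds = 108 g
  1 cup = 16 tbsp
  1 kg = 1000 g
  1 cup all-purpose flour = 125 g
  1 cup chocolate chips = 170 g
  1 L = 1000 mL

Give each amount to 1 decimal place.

all-purpose flour: 157.6 g; chocolate chips: 0.2 kg; sliced almonds: 2264.6 g; applesauce: 302.5 mL

The original recipe has 85.05 g of pumpkin purée, so the scaling factor is 467.775 ÷ 85.05 = 11/2 = 5.5.
all-purpose flour: (3 tbsp + 2 tsp = 11/3 tbsp) × 11/2 ÷ 16 tbsp/cup × 125 g/cup ≈ 157.6 g
chocolate chips: 0.25 cup × 11/2 × 170 g/cup ÷ 1000 g/kg ≈ 0.2 kg
sliced almonds: (3 cup + 13 tbsp = 3.8125 cup) × 11/2 × 108 g/cup ≈ 2264.6 g
applesauce: (3 tbsp + 2 tsp = 11/3 tbsp) × 11/2 × 15 mL/tbsp = 302.5 mL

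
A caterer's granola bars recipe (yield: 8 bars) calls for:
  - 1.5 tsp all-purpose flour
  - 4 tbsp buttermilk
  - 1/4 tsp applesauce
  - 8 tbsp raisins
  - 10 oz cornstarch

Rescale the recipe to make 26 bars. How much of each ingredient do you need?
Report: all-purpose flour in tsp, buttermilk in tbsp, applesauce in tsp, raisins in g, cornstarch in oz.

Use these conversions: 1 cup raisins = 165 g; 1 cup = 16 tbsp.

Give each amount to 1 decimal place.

Scaling factor: 26/8 = 13/4 = 3.25.
all-purpose flour: 1.5 tsp × 13/4 ≈ 4.9 tsp
buttermilk: 4 tbsp × 13/4 = 13.0 tbsp
applesauce: 0.25 tsp × 13/4 ≈ 0.8 tsp
raisins: 8 tbsp × 13/4 ÷ 16 tbsp/cup × 165 g/cup ≈ 268.1 g
cornstarch: 10 oz × 13/4 = 32.5 oz

all-purpose flour: 4.9 tsp; buttermilk: 13.0 tbsp; applesauce: 0.8 tsp; raisins: 268.1 g; cornstarch: 32.5 oz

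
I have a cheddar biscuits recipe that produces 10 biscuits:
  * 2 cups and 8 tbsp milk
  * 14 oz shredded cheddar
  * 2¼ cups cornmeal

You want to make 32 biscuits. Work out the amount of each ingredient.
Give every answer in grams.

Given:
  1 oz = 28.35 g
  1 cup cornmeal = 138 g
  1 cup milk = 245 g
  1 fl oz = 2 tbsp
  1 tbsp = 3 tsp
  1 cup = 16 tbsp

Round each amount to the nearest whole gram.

milk: 1960 g; shredded cheddar: 1270 g; cornmeal: 994 g

Scaling factor: 32/10 = 16/5 = 3.2.
milk: (2 cup + 8 tbsp = 2.5 cup) × 16/5 × 245 g/cup = 1960 g
shredded cheddar: 14 oz × 16/5 × 28.35 g/oz ≈ 1270 g
cornmeal: 2.25 cup × 16/5 × 138 g/cup ≈ 994 g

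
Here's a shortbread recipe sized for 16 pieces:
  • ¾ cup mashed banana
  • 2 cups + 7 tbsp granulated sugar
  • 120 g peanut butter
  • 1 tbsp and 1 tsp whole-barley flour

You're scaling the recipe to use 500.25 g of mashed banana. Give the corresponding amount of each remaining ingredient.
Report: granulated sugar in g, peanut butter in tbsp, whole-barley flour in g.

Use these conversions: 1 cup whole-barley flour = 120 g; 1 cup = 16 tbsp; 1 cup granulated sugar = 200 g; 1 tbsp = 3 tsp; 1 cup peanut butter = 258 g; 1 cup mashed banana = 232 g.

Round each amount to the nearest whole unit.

The original recipe has 174 g of mashed banana, so the scaling factor is 500.25 ÷ 174 = 23/8 = 2.875.
granulated sugar: (2 cup + 7 tbsp = 2.4375 cup) × 23/8 × 200 g/cup ≈ 1402 g
peanut butter: 120 g × 23/8 ÷ 258 g/cup × 16 tbsp/cup ≈ 21 tbsp
whole-barley flour: (1 tbsp + 1 tsp = 4/3 tbsp) × 23/8 ÷ 16 tbsp/cup × 120 g/cup ≈ 29 g

granulated sugar: 1402 g; peanut butter: 21 tbsp; whole-barley flour: 29 g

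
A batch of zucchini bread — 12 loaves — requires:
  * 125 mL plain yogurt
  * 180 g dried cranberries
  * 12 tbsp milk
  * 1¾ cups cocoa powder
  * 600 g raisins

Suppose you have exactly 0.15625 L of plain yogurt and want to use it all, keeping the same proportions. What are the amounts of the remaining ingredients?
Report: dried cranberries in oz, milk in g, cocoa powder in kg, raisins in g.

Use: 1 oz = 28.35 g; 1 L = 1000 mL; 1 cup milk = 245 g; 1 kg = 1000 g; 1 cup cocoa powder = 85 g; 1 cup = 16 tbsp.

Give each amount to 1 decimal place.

The original recipe has 0.125 L of plain yogurt, so the scaling factor is 0.15625 ÷ 0.125 = 5/4 = 1.25.
dried cranberries: 180 g × 5/4 ÷ 28.35 g/oz ≈ 7.9 oz
milk: 12 tbsp × 5/4 ÷ 16 tbsp/cup × 245 g/cup ≈ 229.7 g
cocoa powder: 1.75 cup × 5/4 × 85 g/cup ÷ 1000 g/kg ≈ 0.2 kg
raisins: 600 g × 5/4 = 750.0 g

dried cranberries: 7.9 oz; milk: 229.7 g; cocoa powder: 0.2 kg; raisins: 750.0 g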